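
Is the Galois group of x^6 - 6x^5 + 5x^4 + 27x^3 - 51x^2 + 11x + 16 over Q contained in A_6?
Yes

The polynomial is irreducible of degree 6 over Q. Its discriminant is 30991489 = 5567^2, a perfect square. A Galois group lies in the alternating group exactly when the discriminant is a square in Q, so the Galois group (PSL(2,5)) is contained in A_6.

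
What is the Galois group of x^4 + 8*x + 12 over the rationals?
The polynomial is an irreducible quartic over Q and its discriminant is 331776 = 576^2, a perfect square, so the Galois group is contained in A_4. The resolvent cubic y^3 - 48*y - 64 is irreducible over Q. An irreducible resolvent with square discriminant gives A_4.

A_4, the alternating group on 4 letters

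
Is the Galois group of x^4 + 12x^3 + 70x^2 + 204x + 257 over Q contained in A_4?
The polynomial is irreducible of degree 4 over Q. Its discriminant is 8388608, which is not a perfect square. A Galois group lies in the alternating group exactly when the discriminant is a square in Q, so the Galois group (C_4) is not contained in A_4.

No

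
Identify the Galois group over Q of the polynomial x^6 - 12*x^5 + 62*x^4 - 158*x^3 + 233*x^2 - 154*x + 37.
The polynomial f is an irreducible sextic over Q, so G = Gal(f/Q) is one of the 16 transitive subgroups 6T1, ..., 6T16 of S_6. The discriminant of f is -15635001708544, which is not a perfect square, so G is not contained in A_6. The transitive groups of degree 6 not contained in A_6 are: C_6 (6T1, order 6), S_3 (6T2, order 6), D_6 (6T3, order 12), C_3 x S_3 (6T5, order 18), A_4 x C_2 (6T6, order 24), S_4 (6T8, order 24), S_3 x S_3 (6T9, order 36), S_4 x C_2 (6T11, order 48), (S_3 x S_3) : C_2 (6T13, order 72), PGL(2,5) (6T14, order 120), S_6 (6T16, order 720). By Dedekind's theorem, for a prime p not dividing disc(f) the degrees of the irreducible factors of f mod p form the cycle type of an element of G. Factoring f modulo the 17 such primes p <= 67 (skipping 2, 31, which divide the discriminant), each new pattern first appears at: mod 3: f = (x + 1)(x + 2)(x^4 + x + 2), pattern 4+1+1; mod 5: f = (x^3 + 3x + 2)(x^3 + 3x^2 + 4x + 1), pattern 3+3; mod 7: f = (x^6 + 2x^5 + 6x^4 + 3x^3 + 2x^2 + 2), pattern 6; mod 11: f = (x^2 + 4)(x^2 + 3x + 8)(x^2 + 7x + 7), pattern 2+2+2; mod 13: f = (x^2 + 8x + 1)(x^4 + 6x^3 + 5x + 11), pattern 4+2; mod 37: f = (x)(x + 20)(x^2 + 2x + 24)(x^2 + 3x + 6), pattern 2+2+1+1; mod 47: f = (x + 10)(x + 29)(x + 30)(x + 40)(x^2 + 20x + 7), pattern 2+1+1+1+1. No other pattern occurs in this range, so the set of observed cycle types is {4+1+1, 3+3, 6, 2+2+2, 4+2, 2+2+1+1, 2+1+1+1+1}. The candidates containing elements of all these cycle types are S_4 x C_2 (6T11) of order 48, S_6 (6T16) of order 720; the others are excluded. The observed types are precisely the cycle types that occur in S_4 x C_2 (6T11) (apart from the identity). Each of the other remaining candidates has further cycle types, and by the Chebotarev density theorem the matching factorization patterns would occur for a proportion of primes equal to their share of the group: S_6 (6T16) additionally contains elements of type 5+1, 3+2+1, 3+1+1+1 (304 of its 720 elements, about 42% of primes). None of the 17 primes tested shows any such pattern (for each of these groups the chance of that is below 10^-4), which rules them out. Hence G = S_4 x C_2 (6T11), of order 48.

S_4 x C_2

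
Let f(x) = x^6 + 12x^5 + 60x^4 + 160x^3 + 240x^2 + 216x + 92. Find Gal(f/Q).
The polynomial f is an irreducible sextic over Q, so G = Gal(f/Q) is one of the 16 transitive subgroups 6T1, ..., 6T16 of S_6. The discriminant of f is 746496000000 = 864000^2, a perfect square, so G is contained in A_6. The transitive groups of degree 6 contained in A_6 are: A_4 (6T4, order 12), S_4 (6T7, order 24), (C_3 x C_3) : C_4 (6T10, order 36), PSL(2,5) (6T12, order 60), A_6 (6T15, order 360). By Dedekind's theorem, for a prime p not dividing disc(f) the degrees of the irreducible factors of f mod p form the cycle type of an element of G. Factoring f modulo the 6 such primes p <= 23 (skipping 2, 3, 5, which divide the discriminant), each new pattern first appears at: mod 7: f = (x + 5)(x^5 + 4x^3 + 2x + 3), pattern 5+1; mod 23: f = (x)(x + 9)(x + 14)(x^3 + 12x^2 + 3x + 5), pattern 3+1+1+1. No other pattern occurs in this range, so the set of observed cycle types is {5+1, 3+1+1+1}. Among the candidates above, the only group containing elements of all these cycle types is A_6 (6T15) — each of A_4 (6T4), S_4 (6T7), (C_3 x C_3) : C_4 (6T10), PSL(2,5) (6T12) lacks at least one of them. Hence G = A_6 (6T15), of order 360.

6T15: A_6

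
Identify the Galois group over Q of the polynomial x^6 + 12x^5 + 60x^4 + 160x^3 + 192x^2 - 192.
A_4, A_4 acting on 6 points

The polynomial f is an irreducible sextic over Q, so G = Gal(f/Q) is one of the 16 transitive subgroups 6T1, ..., 6T16 of S_6. The discriminant of f is 450868486864896 = 21233664^2, a perfect square, so G is contained in A_6. The transitive groups of degree 6 contained in A_6 are: A_4 (6T4, order 12), S_4 (6T7, order 24), (C_3 x C_3) : C_4 (6T10, order 36), PSL(2,5) (6T12, order 60), A_6 (6T15, order 360). By Dedekind's theorem, for a prime p not dividing disc(f) the degrees of the irreducible factors of f mod p form the cycle type of an element of G. Factoring f modulo the 33 such primes p <= 149 (skipping 2, 3, which divide the discriminant), each new pattern first appears at: mod 5: f = (x^3 + 3x^2 + 2x + 3)(x^3 + 4x^2 + x + 1), pattern 3+3; mod 17: f = (x + 6)(x + 15)(x^2 + 4x + 9)(x^2 + 4x + 15), pattern 2+2+1+1; mod 71: f = (x + 9)(x + 10)(x + 12)(x + 63)(x + 65)(x + 66), pattern 1+1+1+1+1+1. No other pattern occurs in this range, so the set of observed cycle types is {3+3, 2+2+1+1, 1+1+1+1+1+1}. The candidates containing elements of all these cycle types are A_4 (6T4) of order 12, S_4 (6T7) of order 24, (C_3 x C_3) : C_4 (6T10) of order 36, PSL(2,5) (6T12) of order 60, A_6 (6T15) of order 360; the others are excluded. The observed types are precisely the cycle types that occur in A_4 (6T4). Each of the other remaining candidates has further cycle types, and by the Chebotarev density theorem the matching factorization patterns would occur for a proportion of primes equal to their share of the group: S_4 (6T7) additionally contains elements of type 4+2 (6 of its 24 elements, about 25% of primes); (C_3 x C_3) : C_4 (6T10) additionally contains elements of type 4+2, 3+1+1+1 (22 of its 36 elements, about 61% of primes); PSL(2,5) (6T12) additionally contains elements of type 5+1 (24 of its 60 elements, about 40% of primes); A_6 (6T15) additionally contains elements of type 5+1, 4+2, 3+1+1+1 (274 of its 360 elements, about 76% of primes). None of the 33 primes tested shows any such pattern (for each of these groups the chance of that is below 10^-4), which rules them out. Hence G = A_4 (6T4), of order 12.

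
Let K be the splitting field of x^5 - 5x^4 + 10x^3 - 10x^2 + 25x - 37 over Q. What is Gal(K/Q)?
A_5 (also written A5)

The polynomial f is an irreducible quintic over Q, so G = Gal(f/Q) is a transitive subgroup of S_5: one of C_5 (5T1, order 5), D_5 (5T2, order 10), F_20 (5T3, order 20), A_5 (5T4, order 60) or S_5 (5T5, order 120). The discriminant of f is 1024000000 = 32000^2, a perfect square, so G is contained in A_5. The transitive groups of degree 5 contained in A_5 are: C_5 (5T1, order 5), D_5 (5T2, order 10), A_5 (5T4, order 60). By Dedekind's theorem, for a prime p not dividing disc(f) the degrees of the irreducible factors of f mod p form the cycle type of an element of G. Factoring f modulo the 2 such primes p <= 7 (skipping 2, 5, which divide the discriminant), each new pattern first appears at: mod 3: f = (x^5 + x^4 + x^3 + 2x^2 + x + 2), pattern 5; mod 7: f = (x + 3)(x + 4)(x^3 + 2x^2 + 5x + 1), pattern 3+1+1. No other pattern occurs in this range, so the set of observed cycle types is {5, 3+1+1}. Among the candidates above, the only group containing elements of all these cycle types is A_5 (5T4) — each of C_5 (5T1), D_5 (5T2) lacks at least one of them. Hence G = A_5 (5T4), of order 60.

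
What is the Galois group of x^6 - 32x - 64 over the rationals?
S_6 (also written S6)

The polynomial f is an irreducible sextic over Q, so G = Gal(f/Q) is one of the 16 transitive subgroups 6T1, ..., 6T16 of S_6. The discriminant of f is 53451941740544, which is not a perfect square, so G is not contained in A_6. The transitive groups of degree 6 not contained in A_6 are: C_6 (6T1, order 6), S_3 (6T2, order 6), D_6 (6T3, order 12), C_3 x S_3 (6T5, order 18), A_4 x C_2 (6T6, order 24), S_4 (6T8, order 24), S_3 x S_3 (6T9, order 36), S_4 x C_2 (6T11, order 48), (S_3 x S_3) : C_2 (6T13, order 72), PGL(2,5) (6T14, order 120), S_6 (6T16, order 720). By Dedekind's theorem, for a prime p not dividing disc(f) the degrees of the irreducible factors of f mod p form the cycle type of an element of G. Factoring f modulo the 3 such primes p <= 7 (skipping 2, which divides the discriminant), each new pattern first appears at: mod 3: f = (x^6 + x + 2), pattern 6; mod 5: f = (x + 4)(x^5 + x^4 + x^3 + x^2 + x + 4), pattern 5+1; mod 7: f = (x^2 + 4x + 1)(x^4 + 3x^3 + x^2 + 6), pattern 4+2. No other pattern occurs in this range, so the set of observed cycle types is {6, 5+1, 4+2}. Among the candidates above, the only group containing elements of all these cycle types is S_6 (6T16); every other candidate lacks at least one of them. Hence G = S_6 (6T16), of order 720.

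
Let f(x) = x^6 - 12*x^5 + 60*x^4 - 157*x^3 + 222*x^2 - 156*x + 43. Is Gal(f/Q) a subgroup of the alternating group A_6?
The polynomial is irreducible of degree 6 over Q. Its discriminant is -177147, which is not a perfect square. A Galois group lies in the alternating group exactly when the discriminant is a square in Q, so the Galois group (C_3 x S_3) is not contained in A_6.

No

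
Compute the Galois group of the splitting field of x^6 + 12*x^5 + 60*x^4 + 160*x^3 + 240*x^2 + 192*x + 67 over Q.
The polynomial f is an irreducible sextic over Q, so G = Gal(f/Q) is one of the 16 transitive subgroups 6T1, ..., 6T16 of S_6. The discriminant of f is -11337408, which is not a perfect square, so G is not contained in A_6. The transitive groups of degree 6 not contained in A_6 are: C_6 (6T1, order 6), S_3 (6T2, order 6), D_6 (6T3, order 12), C_3 x S_3 (6T5, order 18), A_4 x C_2 (6T6, order 24), S_4 (6T8, order 24), S_3 x S_3 (6T9, order 36), S_4 x C_2 (6T11, order 48), (S_3 x S_3) : C_2 (6T13, order 72), PGL(2,5) (6T14, order 120), S_6 (6T16, order 720). By Dedekind's theorem, for a prime p not dividing disc(f) the degrees of the irreducible factors of f mod p form the cycle type of an element of G. Factoring f modulo the 23 such primes p <= 97 (skipping 2, 3, which divide the discriminant), each new pattern first appears at: mod 5: f = (x^2 + 3)(x^2 + 3x + 4)(x^2 + 4x + 1), pattern 2+2+2; mod 7: f = (x^3 + 6x^2 + 5x + 3)(x^3 + 6x^2 + 5x + 6), pattern 3+3; mod 61: f = (x + 5)(x + 21)(x + 24)(x + 41)(x + 44)(x + 60), pattern 1+1+1+1+1+1. No other pattern occurs in this range, so the set of observed cycle types is {2+2+2, 3+3, 1+1+1+1+1+1}. The candidates containing elements of all these cycle types are C_6 (6T1) of order 6, S_3 (6T2) of order 6, D_6 (6T3) of order 12, C_3 x S_3 (6T5) of order 18, A_4 x C_2 (6T6) of order 24, S_4 (6T8) of order 24, S_3 x S_3 (6T9) of order 36, S_4 x C_2 (6T11) of order 48, (S_3 x S_3) : C_2 (6T13) of order 72, PGL(2,5) (6T14) of order 120, S_6 (6T16) of order 720; the others are excluded. The observed types are precisely the cycle types that occur in S_3 (6T2). Each of the other remaining candidates has further cycle types, and by the Chebotarev density theorem the matching factorization patterns would occur for a proportion of primes equal to their share of the group: C_6 (6T1) additionally contains elements of type 6 (2 of its 6 elements, about 33% of primes); D_6 (6T3) additionally contains elements of type 6, 2+2+1+1 (5 of its 12 elements, about 42% of primes); C_3 x S_3 (6T5) additionally contains elements of type 6, 3+1+1+1 (10 of its 18 elements, about 56% of primes); A_4 x C_2 (6T6) additionally contains elements of type 6, 2+2+1+1, 2+1+1+1+1 (14 of its 24 elements, about 58% of primes); S_4 (6T8) additionally contains elements of type 4+1+1, 2+2+1+1 (9 of its 24 elements, about 38% of primes); S_3 x S_3 (6T9) additionally contains elements of type 6, 3+1+1+1, 2+2+1+1 (25 of its 36 elements, about 69% of primes); S_4 x C_2 (6T11) additionally contains elements of type 6, 4+2, 4+1+1, 2+2+1+1, 2+1+1+1+1 (32 of its 48 elements, about 67% of primes); (S_3 x S_3) : C_2 (6T13) additionally contains elements of type 6, 4+2, 3+2+1, 3+1+1+1, 2+2+1+1, 2+1+1+1+1 (61 of its 72 elements, about 85% of primes); PGL(2,5) (6T14) additionally contains elements of type 6, 5+1, 4+1+1, 2+2+1+1 (89 of its 120 elements, about 74% of primes); S_6 (6T16) additionally contains elements of type 6, 5+1, 4+2, 4+1+1, 3+2+1, 3+1+1+1, 2+2+1+1, 2+1+1+1+1 (664 of its 720 elements, about 92% of primes). None of the 23 primes tested shows any such pattern (for each of these groups the chance of that is below 10^-4), which rules them out. Hence G = S_3 (6T2), of order 6.

S_3 (also written S3)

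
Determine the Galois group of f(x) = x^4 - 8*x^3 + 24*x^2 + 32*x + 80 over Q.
A_4 (also written A4)

The polynomial is an irreducible quartic over Q and its discriminant is 1358954496 = 36864^2, a perfect square, so the Galois group is contained in A_4. The resolvent cubic y^3 - 24*y^2 - 576*y + 1536 is irreducible over Q. An irreducible resolvent with square discriminant gives A_4.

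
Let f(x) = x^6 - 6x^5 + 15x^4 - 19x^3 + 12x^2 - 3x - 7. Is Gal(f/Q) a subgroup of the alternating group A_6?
The polynomial is irreducible of degree 6 over Q. Its discriminant is 871199469, which is not a perfect square. A Galois group lies in the alternating group exactly when the discriminant is a square in Q, so the Galois group (S_3 x S_3) is not contained in A_6.

No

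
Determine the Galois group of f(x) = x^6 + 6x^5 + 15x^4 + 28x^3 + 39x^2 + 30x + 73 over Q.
The polynomial f is an irreducible sextic over Q, so G = Gal(f/Q) is one of the 16 transitive subgroups 6T1, ..., 6T16 of S_6. The discriminant of f is -21134460321792, which is not a perfect square, so G is not contained in A_6. The transitive groups of degree 6 not contained in A_6 are: C_6 (6T1, order 6), S_3 (6T2, order 6), D_6 (6T3, order 12), C_3 x S_3 (6T5, order 18), A_4 x C_2 (6T6, order 24), S_4 (6T8, order 24), S_3 x S_3 (6T9, order 36), S_4 x C_2 (6T11, order 48), (S_3 x S_3) : C_2 (6T13, order 72), PGL(2,5) (6T14, order 120), S_6 (6T16, order 720). By Dedekind's theorem, for a prime p not dividing disc(f) the degrees of the irreducible factors of f mod p form the cycle type of an element of G. Factoring f modulo the 37 such primes p <= 167 (skipping 2, 3, which divide the discriminant), each new pattern first appears at: mod 5: f = (x^6 + x^5 + 3x^3 + 4x^2 + 3), pattern 6; mod 7: f = (x^3 + 3x^2 + 3x + 4)(x^3 + 3x^2 + 3x + 6), pattern 3+3; mod 17: f = (x^2 + 5x + 8)(x^2 + 8x + 11)(x^2 + 10x + 13), pattern 2+2+2; mod 19: f = (x + 2)(x + 5)(x + 7)(x + 8)(x + 10)(x + 12), pattern 1+1+1+1+1+1. No other pattern occurs in this range, so the set of observed cycle types is {6, 3+3, 2+2+2, 1+1+1+1+1+1}. The candidates containing elements of all these cycle types are C_6 (6T1) of order 6, D_6 (6T3) of order 12, C_3 x S_3 (6T5) of order 18, A_4 x C_2 (6T6) of order 24, S_3 x S_3 (6T9) of order 36, S_4 x C_2 (6T11) of order 48, (S_3 x S_3) : C_2 (6T13) of order 72, PGL(2,5) (6T14) of order 120, S_6 (6T16) of order 720; the others are excluded. The observed types are precisely the cycle types that occur in C_6 (6T1). Each of the other remaining candidates has further cycle types, and by the Chebotarev density theorem the matching factorization patterns would occur for a proportion of primes equal to their share of the group: D_6 (6T3) additionally contains elements of type 2+2+1+1 (3 of its 12 elements, about 25% of primes); C_3 x S_3 (6T5) additionally contains elements of type 3+1+1+1 (4 of its 18 elements, about 22% of primes); A_4 x C_2 (6T6) additionally contains elements of type 2+2+1+1, 2+1+1+1+1 (6 of its 24 elements, about 25% of primes); S_3 x S_3 (6T9) additionally contains elements of type 3+1+1+1, 2+2+1+1 (13 of its 36 elements, about 36% of primes); S_4 x C_2 (6T11) additionally contains elements of type 4+2, 4+1+1, 2+2+1+1, 2+1+1+1+1 (24 of its 48 elements, about 50% of primes); (S_3 x S_3) : C_2 (6T13) additionally contains elements of type 4+2, 3+2+1, 3+1+1+1, 2+2+1+1, 2+1+1+1+1 (49 of its 72 elements, about 68% of primes); PGL(2,5) (6T14) additionally contains elements of type 5+1, 4+1+1, 2+2+1+1 (69 of its 120 elements, about 58% of primes); S_6 (6T16) additionally contains elements of type 5+1, 4+2, 4+1+1, 3+2+1, 3+1+1+1, 2+2+1+1, 2+1+1+1+1 (544 of its 720 elements, about 76% of primes). None of the 37 primes tested shows any such pattern (for each of these groups the chance of that is below 10^-4), which rules them out. Hence G = C_6 (6T1), of order 6.

C_6 (also written C6)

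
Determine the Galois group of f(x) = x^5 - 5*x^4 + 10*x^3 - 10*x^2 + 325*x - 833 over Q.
The polynomial f is an irreducible quintic over Q, so G = Gal(f/Q) is a transitive subgroup of S_5: one of C_5 (5T1, order 5), D_5 (5T2, order 10), F_20 (5T3, order 20), A_5 (5T4, order 60) or S_5 (5T5, order 120). The discriminant of f is 1073741824000000 = 32768000^2, a perfect square, so G is contained in A_5. The transitive groups of degree 5 contained in A_5 are: C_5 (5T1, order 5), D_5 (5T2, order 10), A_5 (5T4, order 60). By Dedekind's theorem, for a prime p not dividing disc(f) the degrees of the irreducible factors of f mod p form the cycle type of an element of G. Factoring f modulo the 2 such primes p <= 7 (skipping 2, 5, which divide the discriminant), each new pattern first appears at: mod 3: f = (x^5 + x^4 + x^3 + 2x^2 + x + 1), pattern 5; mod 7: f = (x)(x + 2)(x^3 + 3x + 5), pattern 3+1+1. No other pattern occurs in this range, so the set of observed cycle types is {5, 3+1+1}. Among the candidates above, the only group containing elements of all these cycle types is A_5 (5T4) — each of C_5 (5T1), D_5 (5T2) lacks at least one of them. Hence G = A_5 (5T4), of order 60.

5T4: A_5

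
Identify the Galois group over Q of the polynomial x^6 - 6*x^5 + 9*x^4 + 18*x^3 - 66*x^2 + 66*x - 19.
The polynomial f is an irreducible sextic over Q, so G = Gal(f/Q) is one of the 16 transitive subgroups 6T1, ..., 6T16 of S_6. The discriminant of f is 19050624576 = 138024^2, a perfect square, so G is contained in A_6. The transitive groups of degree 6 contained in A_6 are: A_4 (6T4, order 12), S_4 (6T7, order 24), (C_3 x C_3) : C_4 (6T10, order 36), PSL(2,5) (6T12, order 60), A_6 (6T15, order 360). By Dedekind's theorem, for a prime p not dividing disc(f) the degrees of the irreducible factors of f mod p form the cycle type of an element of G. Factoring f modulo the 33 such primes p <= 151 (skipping 2, 3, 71, which divide the discriminant), each new pattern first appears at: mod 5: f = (x^3 + x^2 + 1)(x^3 + 3x^2 + x + 1), pattern 3+3; mod 17: f = (x + 1)(x + 5)(x^2 + x + 3)(x^2 + 4x + 1), pattern 2+2+1+1. No other pattern occurs in this range, so the set of observed cycle types is {3+3, 2+2+1+1}. The candidates containing elements of all these cycle types are A_4 (6T4) of order 12, S_4 (6T7) of order 24, (C_3 x C_3) : C_4 (6T10) of order 36, PSL(2,5) (6T12) of order 60, A_6 (6T15) of order 360; the others are excluded. The observed types are precisely the cycle types that occur in A_4 (6T4) (apart from the identity). Each of the other remaining candidates has further cycle types, and by the Chebotarev density theorem the matching factorization patterns would occur for a proportion of primes equal to their share of the group: S_4 (6T7) additionally contains elements of type 4+2 (6 of its 24 elements, about 25% of primes); (C_3 x C_3) : C_4 (6T10) additionally contains elements of type 4+2, 3+1+1+1 (22 of its 36 elements, about 61% of primes); PSL(2,5) (6T12) additionally contains elements of type 5+1 (24 of its 60 elements, about 40% of primes); A_6 (6T15) additionally contains elements of type 5+1, 4+2, 3+1+1+1 (274 of its 360 elements, about 76% of primes). None of the 33 primes tested shows any such pattern (for each of these groups the chance of that is below 10^-4), which rules them out. Hence G = A_4 (6T4), of order 12.

A_4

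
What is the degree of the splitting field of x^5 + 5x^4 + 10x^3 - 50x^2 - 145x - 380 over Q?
The degree of the splitting field over Q equals the order of the Galois group, so first determine the group. The polynomial f is an irreducible quintic over Q, so G = Gal(f/Q) is a transitive subgroup of S_5: one of C_5 (5T1, order 5), D_5 (5T2, order 10), F_20 (5T3, order 20), A_5 (5T4, order 60) or S_5 (5T5, order 120). The discriminant of f is 26703027253125, which is not a perfect square, so G is not contained in A_5. The transitive groups of degree 5 not contained in A_5 are: F_20 (5T3, order 20), S_5 (5T5, order 120). By Dedekind's theorem, for a prime p not dividing disc(f) the degrees of the irreducible factors of f mod p form the cycle type of an element of G. Factoring f modulo the 18 such primes p <= 71 (skipping 3, 5, which divide the discriminant), each new pattern first appears at: mod 2: f = (x)(x^4 + x^3 + 1), pattern 4+1; mod 11: f = (x^5 + 5x^4 + 10x^3 + 5x^2 + 9x + 5), pattern 5; mod 19: f = (x)(x^2 + 12x + 3)(x^2 + 12x + 15), pattern 2+2+1; mod 41: f = (x + 4)(x + 27)(x + 29)(x + 33)(x + 35), pattern 1+1+1+1+1. No other pattern occurs in this range, so the set of observed cycle types is {4+1, 5, 2+2+1, 1+1+1+1+1}. The candidates containing elements of all these cycle types are F_20 (5T3) of order 20, S_5 (5T5) of order 120; the others are excluded. The observed types are precisely the cycle types that occur in F_20 (5T3). Each of the other remaining candidates has further cycle types, and by the Chebotarev density theorem the matching factorization patterns would occur for a proportion of primes equal to their share of the group: S_5 (5T5) additionally contains elements of type 3+2, 3+1+1, 2+1+1+1 (50 of its 120 elements, about 42% of primes). None of the 18 primes tested shows any such pattern (for each of these groups the chance of that is below 10^-4), which rules them out. Hence G = F_20 (5T3), of order 20. The Galois group F_20 (5T3) has order 20, so the splitting field has degree 20 over Q.

20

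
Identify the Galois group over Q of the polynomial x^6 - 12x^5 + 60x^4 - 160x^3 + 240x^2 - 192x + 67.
The polynomial f is an irreducible sextic over Q, so G = Gal(f/Q) is one of the 16 transitive subgroups 6T1, ..., 6T16 of S_6. The discriminant of f is -11337408, which is not a perfect square, so G is not contained in A_6. The transitive groups of degree 6 not contained in A_6 are: C_6 (6T1, order 6), S_3 (6T2, order 6), D_6 (6T3, order 12), C_3 x S_3 (6T5, order 18), A_4 x C_2 (6T6, order 24), S_4 (6T8, order 24), S_3 x S_3 (6T9, order 36), S_4 x C_2 (6T11, order 48), (S_3 x S_3) : C_2 (6T13, order 72), PGL(2,5) (6T14, order 120), S_6 (6T16, order 720). By Dedekind's theorem, for a prime p not dividing disc(f) the degrees of the irreducible factors of f mod p form the cycle type of an element of G. Factoring f modulo the 23 such primes p <= 97 (skipping 2, 3, which divide the discriminant), each new pattern first appears at: mod 5: f = (x^2 + 3)(x^2 + x + 1)(x^2 + 2x + 4), pattern 2+2+2; mod 7: f = (x^3 + x^2 + 5x + 1)(x^3 + x^2 + 5x + 4), pattern 3+3; mod 61: f = (x + 1)(x + 17)(x + 20)(x + 37)(x + 40)(x + 56), pattern 1+1+1+1+1+1. No other pattern occurs in this range, so the set of observed cycle types is {2+2+2, 3+3, 1+1+1+1+1+1}. The candidates containing elements of all these cycle types are C_6 (6T1) of order 6, S_3 (6T2) of order 6, D_6 (6T3) of order 12, C_3 x S_3 (6T5) of order 18, A_4 x C_2 (6T6) of order 24, S_4 (6T8) of order 24, S_3 x S_3 (6T9) of order 36, S_4 x C_2 (6T11) of order 48, (S_3 x S_3) : C_2 (6T13) of order 72, PGL(2,5) (6T14) of order 120, S_6 (6T16) of order 720; the others are excluded. The observed types are precisely the cycle types that occur in S_3 (6T2). Each of the other remaining candidates has further cycle types, and by the Chebotarev density theorem the matching factorization patterns would occur for a proportion of primes equal to their share of the group: C_6 (6T1) additionally contains elements of type 6 (2 of its 6 elements, about 33% of primes); D_6 (6T3) additionally contains elements of type 6, 2+2+1+1 (5 of its 12 elements, about 42% of primes); C_3 x S_3 (6T5) additionally contains elements of type 6, 3+1+1+1 (10 of its 18 elements, about 56% of primes); A_4 x C_2 (6T6) additionally contains elements of type 6, 2+2+1+1, 2+1+1+1+1 (14 of its 24 elements, about 58% of primes); S_4 (6T8) additionally contains elements of type 4+1+1, 2+2+1+1 (9 of its 24 elements, about 38% of primes); S_3 x S_3 (6T9) additionally contains elements of type 6, 3+1+1+1, 2+2+1+1 (25 of its 36 elements, about 69% of primes); S_4 x C_2 (6T11) additionally contains elements of type 6, 4+2, 4+1+1, 2+2+1+1, 2+1+1+1+1 (32 of its 48 elements, about 67% of primes); (S_3 x S_3) : C_2 (6T13) additionally contains elements of type 6, 4+2, 3+2+1, 3+1+1+1, 2+2+1+1, 2+1+1+1+1 (61 of its 72 elements, about 85% of primes); PGL(2,5) (6T14) additionally contains elements of type 6, 5+1, 4+1+1, 2+2+1+1 (89 of its 120 elements, about 74% of primes); S_6 (6T16) additionally contains elements of type 6, 5+1, 4+2, 4+1+1, 3+2+1, 3+1+1+1, 2+2+1+1, 2+1+1+1+1 (664 of its 720 elements, about 92% of primes). None of the 23 primes tested shows any such pattern (for each of these groups the chance of that is below 10^-4), which rules them out. Hence G = S_3 (6T2), of order 6.

6T2: S_3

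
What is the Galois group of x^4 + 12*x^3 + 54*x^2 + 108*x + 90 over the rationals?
4T2: V_4

The polynomial is an irreducible quartic over Q and its discriminant is 186624 = 432^2, a perfect square, so the Galois group is contained in A_4. The resolvent cubic y^3 - 54*y^2 + 936*y - 5184 splits completely over Q, which gives the Klein four-group V_4.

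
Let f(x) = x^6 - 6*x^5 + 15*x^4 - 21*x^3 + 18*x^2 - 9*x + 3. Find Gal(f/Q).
C_6 (order 6)

The polynomial f is an irreducible sextic over Q, so G = Gal(f/Q) is one of the 16 transitive subgroups 6T1, ..., 6T16 of S_6. The discriminant of f is -19683, which is not a perfect square, so G is not contained in A_6. The transitive groups of degree 6 not contained in A_6 are: C_6 (6T1, order 6), S_3 (6T2, order 6), D_6 (6T3, order 12), C_3 x S_3 (6T5, order 18), A_4 x C_2 (6T6, order 24), S_4 (6T8, order 24), S_3 x S_3 (6T9, order 36), S_4 x C_2 (6T11, order 48), (S_3 x S_3) : C_2 (6T13, order 72), PGL(2,5) (6T14, order 120), S_6 (6T16, order 720). By Dedekind's theorem, for a prime p not dividing disc(f) the degrees of the irreducible factors of f mod p form the cycle type of an element of G. Factoring f modulo the 37 such primes p <= 163 (skipping 3, which divides the discriminant), each new pattern first appears at: mod 2: f = (x^6 + x^4 + x^3 + x + 1), pattern 6; mod 7: f = (x^3 + 4x^2 + 3x + 1)(x^3 + 4x^2 + 3x + 3), pattern 3+3; mod 17: f = (x^2 + 5x + 12)(x^2 + 11x + 6)(x^2 + 12x + 5), pattern 2+2+2; mod 19: f = (x + 3)(x + 4)(x + 5)(x + 8)(x + 15)(x + 16), pattern 1+1+1+1+1+1. No other pattern occurs in this range, so the set of observed cycle types is {6, 3+3, 2+2+2, 1+1+1+1+1+1}. The candidates containing elements of all these cycle types are C_6 (6T1) of order 6, D_6 (6T3) of order 12, C_3 x S_3 (6T5) of order 18, A_4 x C_2 (6T6) of order 24, S_3 x S_3 (6T9) of order 36, S_4 x C_2 (6T11) of order 48, (S_3 x S_3) : C_2 (6T13) of order 72, PGL(2,5) (6T14) of order 120, S_6 (6T16) of order 720; the others are excluded. The observed types are precisely the cycle types that occur in C_6 (6T1). Each of the other remaining candidates has further cycle types, and by the Chebotarev density theorem the matching factorization patterns would occur for a proportion of primes equal to their share of the group: D_6 (6T3) additionally contains elements of type 2+2+1+1 (3 of its 12 elements, about 25% of primes); C_3 x S_3 (6T5) additionally contains elements of type 3+1+1+1 (4 of its 18 elements, about 22% of primes); A_4 x C_2 (6T6) additionally contains elements of type 2+2+1+1, 2+1+1+1+1 (6 of its 24 elements, about 25% of primes); S_3 x S_3 (6T9) additionally contains elements of type 3+1+1+1, 2+2+1+1 (13 of its 36 elements, about 36% of primes); S_4 x C_2 (6T11) additionally contains elements of type 4+2, 4+1+1, 2+2+1+1, 2+1+1+1+1 (24 of its 48 elements, about 50% of primes); (S_3 x S_3) : C_2 (6T13) additionally contains elements of type 4+2, 3+2+1, 3+1+1+1, 2+2+1+1, 2+1+1+1+1 (49 of its 72 elements, about 68% of primes); PGL(2,5) (6T14) additionally contains elements of type 5+1, 4+1+1, 2+2+1+1 (69 of its 120 elements, about 58% of primes); S_6 (6T16) additionally contains elements of type 5+1, 4+2, 4+1+1, 3+2+1, 3+1+1+1, 2+2+1+1, 2+1+1+1+1 (544 of its 720 elements, about 76% of primes). None of the 37 primes tested shows any such pattern (for each of these groups the chance of that is below 10^-4), which rules them out. Hence G = C_6 (6T1), of order 6.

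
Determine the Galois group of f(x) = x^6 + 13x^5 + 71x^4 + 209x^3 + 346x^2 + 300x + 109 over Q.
The polynomial f is an irreducible sextic over Q, so G = Gal(f/Q) is one of the 16 transitive subgroups 6T1, ..., 6T16 of S_6. The discriminant of f is 525625 = 725^2, a perfect square, so G is contained in A_6. The transitive groups of degree 6 contained in A_6 are: A_4 (6T4, order 12), S_4 (6T7, order 24), (C_3 x C_3) : C_4 (6T10, order 36), PSL(2,5) (6T12, order 60), A_6 (6T15, order 360). By Dedekind's theorem, for a prime p not dividing disc(f) the degrees of the irreducible factors of f mod p form the cycle type of an element of G. Factoring f modulo the 19 such primes p <= 73 (skipping 5, 29, which divide the discriminant), each new pattern first appears at: mod 2: f = (x^2 + x + 1)(x^4 + x + 1), pattern 4+2; mod 11: f = (x^3 + 3x^2 + 5x + 5)(x^3 + 10x^2 + 3x + 2), pattern 3+3; mod 19: f = (x + 13)(x + 14)(x^2 + 8x + 17)(x^2 + 16x + 8), pattern 2+2+1+1; mod 61: f = (x + 30)(x + 37)(x + 44)(x^3 + 24x^2 + 59x + 50), pattern 3+1+1+1. No other pattern occurs in this range, so the set of observed cycle types is {4+2, 3+3, 2+2+1+1, 3+1+1+1}. The candidates containing elements of all these cycle types are (C_3 x C_3) : C_4 (6T10) of order 36, A_6 (6T15) of order 360; the others are excluded. The observed types are precisely the cycle types that occur in (C_3 x C_3) : C_4 (6T10) (apart from the identity). Each of the other remaining candidates has further cycle types, and by the Chebotarev density theorem the matching factorization patterns would occur for a proportion of primes equal to their share of the group: A_6 (6T15) additionally contains elements of type 5+1 (144 of its 360 elements, about 40% of primes). None of the 19 primes tested shows any such pattern (for each of these groups the chance of that is below 10^-4), which rules them out. Hence G = (C_3 x C_3) : C_4 (6T10), of order 36.

(C_3 x C_3) : C_4 (order 36)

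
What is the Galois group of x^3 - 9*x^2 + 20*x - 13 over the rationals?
The polynomial is an irreducible cubic over Q and its discriminant is 49 = 7^2, a perfect square. For an irreducible cubic, a square discriminant forces the Galois group to be A_3, the cyclic group of order 3.

C_3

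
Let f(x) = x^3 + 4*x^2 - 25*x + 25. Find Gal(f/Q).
The polynomial is an irreducible cubic over Q and its discriminant is 4225 = 65^2, a perfect square. For an irreducible cubic, a square discriminant forces the Galois group to be A_3, the cyclic group of order 3.

C_3 (also written C3)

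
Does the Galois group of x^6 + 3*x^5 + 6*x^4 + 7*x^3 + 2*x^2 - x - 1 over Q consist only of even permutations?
No

The polynomial is irreducible of degree 6 over Q. Its discriminant is 810448, which is not a perfect square. A Galois group lies in the alternating group exactly when the discriminant is a square in Q, so the Galois group (S_4) is not contained in A_6.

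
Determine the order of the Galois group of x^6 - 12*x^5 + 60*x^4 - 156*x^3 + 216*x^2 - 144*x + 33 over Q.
12

The degree of the splitting field over Q equals the order of the Galois group, so first determine the group. The polynomial f is an irreducible sextic over Q, so G = Gal(f/Q) is one of the 16 transitive subgroups 6T1, ..., 6T16 of S_6. The discriminant of f is 1259712, which is not a perfect square, so G is not contained in A_6. The transitive groups of degree 6 not contained in A_6 are: C_6 (6T1, order 6), S_3 (6T2, order 6), D_6 (6T3, order 12), C_3 x S_3 (6T5, order 18), A_4 x C_2 (6T6, order 24), S_4 (6T8, order 24), S_3 x S_3 (6T9, order 36), S_4 x C_2 (6T11, order 48), (S_3 x S_3) : C_2 (6T13, order 72), PGL(2,5) (6T14, order 120), S_6 (6T16, order 720). By Dedekind's theorem, for a prime p not dividing disc(f) the degrees of the irreducible factors of f mod p form the cycle type of an element of G. Factoring f modulo the 79 such primes p <= 419 (skipping 2, 3, which divide the discriminant), each new pattern first appears at: mod 5: f = (x^6 + 3x^5 + 4x^3 + x^2 + x + 3), pattern 6; mod 7: f = (x^2 + x + 3)(x^2 + 2x + 3)(x^2 + 6x + 6), pattern 2+2+2; mod 11: f = (x)(x + 4)(x^2 + x + 8)(x^2 + 5x + 1), pattern 2+2+1+1; mod 13: f = (x^3 + 7x^2 + 12x + 3)(x^3 + 7x^2 + 12x + 11), pattern 3+3; mod 97: f = (x + 16)(x + 25)(x + 29)(x + 46)(x + 70)(x + 93), pattern 1+1+1+1+1+1. No other pattern occurs in this range, so the set of observed cycle types is {6, 2+2+2, 2+2+1+1, 3+3, 1+1+1+1+1+1}. The candidates containing elements of all these cycle types are D_6 (6T3) of order 12, A_4 x C_2 (6T6) of order 24, S_3 x S_3 (6T9) of order 36, S_4 x C_2 (6T11) of order 48, (S_3 x S_3) : C_2 (6T13) of order 72, PGL(2,5) (6T14) of order 120, S_6 (6T16) of order 720; the others are excluded. The observed types are precisely the cycle types that occur in D_6 (6T3). Each of the other remaining candidates has further cycle types, and by the Chebotarev density theorem the matching factorization patterns would occur for a proportion of primes equal to their share of the group: A_4 x C_2 (6T6) additionally contains elements of type 2+1+1+1+1 (3 of its 24 elements, about 12% of primes); S_3 x S_3 (6T9) additionally contains elements of type 3+1+1+1 (4 of its 36 elements, about 11% of primes); S_4 x C_2 (6T11) additionally contains elements of type 4+2, 4+1+1, 2+1+1+1+1 (15 of its 48 elements, about 31% of primes); (S_3 x S_3) : C_2 (6T13) additionally contains elements of type 4+2, 3+2+1, 3+1+1+1, 2+1+1+1+1 (40 of its 72 elements, about 56% of primes); PGL(2,5) (6T14) additionally contains elements of type 5+1, 4+1+1 (54 of its 120 elements, about 45% of primes); S_6 (6T16) additionally contains elements of type 5+1, 4+2, 4+1+1, 3+2+1, 3+1+1+1, 2+1+1+1+1 (499 of its 720 elements, about 69% of primes). None of the 79 primes tested shows any such pattern (for each of these groups the chance of that is below 10^-4), which rules them out. Hence G = D_6 (6T3), of order 12. The Galois group D_6 (6T3) has order 12, so the splitting field has degree 12 over Q.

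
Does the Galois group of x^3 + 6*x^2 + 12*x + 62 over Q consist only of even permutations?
No

The polynomial is irreducible of degree 3 over Q. Its discriminant is -78732, which is not a perfect square. A Galois group lies in the alternating group exactly when the discriminant is a square in Q, so the Galois group (S_3) is not contained in A_3.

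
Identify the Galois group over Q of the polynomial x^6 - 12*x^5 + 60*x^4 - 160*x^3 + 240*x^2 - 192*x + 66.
The polynomial f is an irreducible sextic over Q, so G = Gal(f/Q) is one of the 16 transitive subgroups 6T1, ..., 6T16 of S_6. The discriminant of f is -1492992, which is not a perfect square, so G is not contained in A_6. The transitive groups of degree 6 not contained in A_6 are: C_6 (6T1, order 6), S_3 (6T2, order 6), D_6 (6T3, order 12), C_3 x S_3 (6T5, order 18), A_4 x C_2 (6T6, order 24), S_4 (6T8, order 24), S_3 x S_3 (6T9, order 36), S_4 x C_2 (6T11, order 48), (S_3 x S_3) : C_2 (6T13, order 72), PGL(2,5) (6T14, order 120), S_6 (6T16, order 720). By Dedekind's theorem, for a prime p not dividing disc(f) the degrees of the irreducible factors of f mod p form the cycle type of an element of G. Factoring f modulo the 79 such primes p <= 419 (skipping 2, 3, which divide the discriminant), each new pattern first appears at: mod 5: f = (x^2 + x + 2)(x^2 + 3x + 3)(x^2 + 4x + 1), pattern 2+2+2; mod 7: f = (x^6 + 2x^5 + 4x^4 + x^3 + 2x^2 + 4x + 3), pattern 6; mod 11: f = (x)(x + 7)(x^2 + 5x + 1)(x^2 + 9x + 4), pattern 2+2+1+1; mod 19: f = (x^3 + 13x^2 + 12x + 5)(x^3 + 13x^2 + 12x + 17), pattern 3+3; mod 43: f = (x + 1)(x + 16)(x + 19)(x + 20)(x + 23)(x + 38), pattern 1+1+1+1+1+1. No other pattern occurs in this range, so the set of observed cycle types is {2+2+2, 6, 2+2+1+1, 3+3, 1+1+1+1+1+1}. The candidates containing elements of all these cycle types are D_6 (6T3) of order 12, A_4 x C_2 (6T6) of order 24, S_3 x S_3 (6T9) of order 36, S_4 x C_2 (6T11) of order 48, (S_3 x S_3) : C_2 (6T13) of order 72, PGL(2,5) (6T14) of order 120, S_6 (6T16) of order 720; the others are excluded. The observed types are precisely the cycle types that occur in D_6 (6T3). Each of the other remaining candidates has further cycle types, and by the Chebotarev density theorem the matching factorization patterns would occur for a proportion of primes equal to their share of the group: A_4 x C_2 (6T6) additionally contains elements of type 2+1+1+1+1 (3 of its 24 elements, about 12% of primes); S_3 x S_3 (6T9) additionally contains elements of type 3+1+1+1 (4 of its 36 elements, about 11% of primes); S_4 x C_2 (6T11) additionally contains elements of type 4+2, 4+1+1, 2+1+1+1+1 (15 of its 48 elements, about 31% of primes); (S_3 x S_3) : C_2 (6T13) additionally contains elements of type 4+2, 3+2+1, 3+1+1+1, 2+1+1+1+1 (40 of its 72 elements, about 56% of primes); PGL(2,5) (6T14) additionally contains elements of type 5+1, 4+1+1 (54 of its 120 elements, about 45% of primes); S_6 (6T16) additionally contains elements of type 5+1, 4+2, 4+1+1, 3+2+1, 3+1+1+1, 2+1+1+1+1 (499 of its 720 elements, about 69% of primes). None of the 79 primes tested shows any such pattern (for each of these groups the chance of that is below 10^-4), which rules them out. Hence G = D_6 (6T3), of order 12.

D_6 (order 12)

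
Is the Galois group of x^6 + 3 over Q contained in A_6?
No

The polynomial is irreducible of degree 6 over Q. Its discriminant is -11337408, which is not a perfect square. A Galois group lies in the alternating group exactly when the discriminant is a square in Q, so the Galois group (S_3) is not contained in A_6.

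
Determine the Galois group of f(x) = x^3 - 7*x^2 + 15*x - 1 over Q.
The polynomial is an irreducible cubic over Q and its discriminant is -1984, which is not a perfect square. For an irreducible cubic, a non-square discriminant gives Galois group S_3.

S_3 (order 6)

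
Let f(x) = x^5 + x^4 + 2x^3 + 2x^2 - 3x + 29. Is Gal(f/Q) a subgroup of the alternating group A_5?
Yes

The polynomial is irreducible of degree 5 over Q. Its discriminant is 2316304384 = 48128^2, a perfect square. A Galois group lies in the alternating group exactly when the discriminant is a square in Q, so the Galois group (D_5) is contained in A_5.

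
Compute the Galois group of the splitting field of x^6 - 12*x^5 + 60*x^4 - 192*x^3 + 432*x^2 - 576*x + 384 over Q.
The polynomial f is an irreducible sextic over Q, so G = Gal(f/Q) is one of the 16 transitive subgroups 6T1, ..., 6T16 of S_6. The discriminant of f is 1352605460594688, which is not a perfect square, so G is not contained in A_6. The transitive groups of degree 6 not contained in A_6 are: C_6 (6T1, order 6), S_3 (6T2, order 6), D_6 (6T3, order 12), C_3 x S_3 (6T5, order 18), A_4 x C_2 (6T6, order 24), S_4 (6T8, order 24), S_3 x S_3 (6T9, order 36), S_4 x C_2 (6T11, order 48), (S_3 x S_3) : C_2 (6T13, order 72), PGL(2,5) (6T14, order 120), S_6 (6T16, order 720). By Dedekind's theorem, for a prime p not dividing disc(f) the degrees of the irreducible factors of f mod p form the cycle type of an element of G. Factoring f modulo the 79 such primes p <= 419 (skipping 2, 3, which divide the discriminant), each new pattern first appears at: mod 5: f = (x^6 + 3x^5 + 3x^3 + 2x^2 + 4x + 4), pattern 6; mod 7: f = (x^2 + 4)(x^2 + 4x + 6)(x^2 + 5x + 2), pattern 2+2+2; mod 11: f = (x + 5)(x + 8)(x^2 + 1)(x^2 + 8x + 3), pattern 2+2+1+1; mod 13: f = (x^3 + 7x^2 + 12x + 8)(x^3 + 7x^2 + 12x + 9), pattern 3+3; mod 97: f = (x + 2)(x + 33)(x + 41)(x + 48)(x + 59)(x + 96), pattern 1+1+1+1+1+1. No other pattern occurs in this range, so the set of observed cycle types is {6, 2+2+2, 2+2+1+1, 3+3, 1+1+1+1+1+1}. The candidates containing elements of all these cycle types are D_6 (6T3) of order 12, A_4 x C_2 (6T6) of order 24, S_3 x S_3 (6T9) of order 36, S_4 x C_2 (6T11) of order 48, (S_3 x S_3) : C_2 (6T13) of order 72, PGL(2,5) (6T14) of order 120, S_6 (6T16) of order 720; the others are excluded. The observed types are precisely the cycle types that occur in D_6 (6T3). Each of the other remaining candidates has further cycle types, and by the Chebotarev density theorem the matching factorization patterns would occur for a proportion of primes equal to their share of the group: A_4 x C_2 (6T6) additionally contains elements of type 2+1+1+1+1 (3 of its 24 elements, about 12% of primes); S_3 x S_3 (6T9) additionally contains elements of type 3+1+1+1 (4 of its 36 elements, about 11% of primes); S_4 x C_2 (6T11) additionally contains elements of type 4+2, 4+1+1, 2+1+1+1+1 (15 of its 48 elements, about 31% of primes); (S_3 x S_3) : C_2 (6T13) additionally contains elements of type 4+2, 3+2+1, 3+1+1+1, 2+1+1+1+1 (40 of its 72 elements, about 56% of primes); PGL(2,5) (6T14) additionally contains elements of type 5+1, 4+1+1 (54 of its 120 elements, about 45% of primes); S_6 (6T16) additionally contains elements of type 5+1, 4+2, 4+1+1, 3+2+1, 3+1+1+1, 2+1+1+1+1 (499 of its 720 elements, about 69% of primes). None of the 79 primes tested shows any such pattern (for each of these groups the chance of that is below 10^-4), which rules them out. Hence G = D_6 (6T3), of order 12.

D_6 (order 12)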